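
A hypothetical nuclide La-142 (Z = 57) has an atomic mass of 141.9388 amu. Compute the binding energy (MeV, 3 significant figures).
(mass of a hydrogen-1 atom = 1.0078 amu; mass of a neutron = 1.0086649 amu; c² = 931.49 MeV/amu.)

1160 MeV

Mass of separated nucleons = 57(1.0078) + 85(1.0086649) = 57.4446 + 85.7365165 = 143.1811165 amu
The mass defect is 143.1811165 − 141.9388 = 1.2423165 amu.
E_B = 1.2423165 × 931.49 = 1157.21 MeV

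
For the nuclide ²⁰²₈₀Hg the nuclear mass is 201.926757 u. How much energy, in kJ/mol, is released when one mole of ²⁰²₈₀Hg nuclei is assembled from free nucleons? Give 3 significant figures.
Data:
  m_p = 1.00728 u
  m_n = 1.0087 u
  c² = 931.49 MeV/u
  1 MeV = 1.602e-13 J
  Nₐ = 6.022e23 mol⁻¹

Σm = 80·m_p + 122·m_n = 80.58240 + 123.0614 = 203.64380 u
The mass defect is 203.64380 − 201.926757 = 1.717043 u.
Binding energy = Δm·c² = 1.717043 × 931.49 MeV/u = 1599.41 MeV
Per nucleus in joules: 1599.41 MeV × 1.602e-13 J/MeV = 2.5623e-10 J
Per mole: 2.5623e-10 J × 6.022e23 mol⁻¹ = 1.5430e+14 J/mol

1.54e+11 kJ/mol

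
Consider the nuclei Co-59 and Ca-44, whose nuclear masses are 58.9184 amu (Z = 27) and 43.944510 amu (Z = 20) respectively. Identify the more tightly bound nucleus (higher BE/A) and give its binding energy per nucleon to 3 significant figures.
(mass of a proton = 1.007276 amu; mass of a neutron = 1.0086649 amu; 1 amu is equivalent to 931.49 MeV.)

Co-59; 8.77 MeV/nucleon

Co-59: Σm = 27(1.007276) + 32(1.0086649) = 59.4737288 amu; Δm = 0.5553288 amu; E_B = 517.283 MeV; E_B/A = 8.768 MeV
Ca-44: Σm = 20(1.007276) + 24(1.0086649) = 44.3534776 amu; Δm = 0.4089676 amu; E_B = 380.95 MeV; E_B/A = 8.658 MeV
Co-59 has the higher binding energy per nucleon, so it is the more tightly bound nucleus.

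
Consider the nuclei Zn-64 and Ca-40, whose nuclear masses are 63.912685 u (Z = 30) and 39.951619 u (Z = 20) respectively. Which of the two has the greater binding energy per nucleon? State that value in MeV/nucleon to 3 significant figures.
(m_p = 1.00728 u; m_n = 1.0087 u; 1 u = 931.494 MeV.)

Zn-64: Σm = 30(1.00728) + 34(1.0087) = 64.51420 u; Δm = 0.601515 u; E_B = 560.31 MeV; E_B/A = 8.7548 MeV
Ca-40: Σm = 20(1.00728) + 20(1.0087) = 40.31960 u; Δm = 0.367981 u; E_B = 342.77 MeV; E_B/A = 8.569 MeV
Zn-64 has the higher binding energy per nucleon, so it is the more tightly bound nucleus.

Zn-64; 8.75 MeV/nucleon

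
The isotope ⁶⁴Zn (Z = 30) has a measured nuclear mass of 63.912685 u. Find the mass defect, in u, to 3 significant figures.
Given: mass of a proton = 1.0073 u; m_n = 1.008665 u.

The nucleus contains 30 protons and 64 − 30 = 34 neutrons.
Mass of separated nucleons = 30(1.0073) + 34(1.008665) = 30.2190 + 34.294610 = 64.513610 u
Δm = 64.513610 − 63.912685 = 0.600925 u

0.601 u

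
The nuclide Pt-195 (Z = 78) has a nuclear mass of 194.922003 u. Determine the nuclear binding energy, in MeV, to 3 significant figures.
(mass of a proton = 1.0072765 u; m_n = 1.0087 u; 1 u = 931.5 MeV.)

Σm = 78·m_p + 117·m_n = 78.5675670 + 118.0179 = 196.5854670 u
Δm = 196.5854670 − 194.922003 = 1.6634640 u
Converting to energy: 1.6634640 u × 931.5 MeV/u = 1549.52 MeV

1550 MeV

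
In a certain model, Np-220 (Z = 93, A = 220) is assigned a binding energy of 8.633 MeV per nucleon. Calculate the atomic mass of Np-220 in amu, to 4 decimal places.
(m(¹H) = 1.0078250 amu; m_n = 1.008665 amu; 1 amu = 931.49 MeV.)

Total binding energy = 220 × 8.633 = 1899.260 MeV
Mass defect = 1899.260 MeV / (931.49 MeV/amu) = 2.038948 amu
Constituent mass = 93(1.0078250) + 127(1.008665) = 221.8281800 amu
Atomic mass = 221.8281800 − 2.038948 = 219.7892320 amu ≈ 219.7892 amu (to 4 decimal places)

219.7892 amu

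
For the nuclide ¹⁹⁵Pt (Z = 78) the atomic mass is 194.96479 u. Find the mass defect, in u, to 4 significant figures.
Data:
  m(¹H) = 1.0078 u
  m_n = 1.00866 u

1.657 u

The nucleus contains 78 protons and 195 − 78 = 117 neutrons.
Mass of separated nucleons = 78(1.0078) + 117(1.00866) = 78.6084 + 118.01322 = 196.62162 u
The mass defect is 196.62162 − 194.96479 = 1.65683 u.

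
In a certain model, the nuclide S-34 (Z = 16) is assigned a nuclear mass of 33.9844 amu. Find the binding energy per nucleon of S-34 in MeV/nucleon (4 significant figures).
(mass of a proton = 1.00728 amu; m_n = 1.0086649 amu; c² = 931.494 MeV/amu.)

The nucleus contains 16 protons and 34 − 16 = 18 neutrons.
Total constituent mass: 16 × 1.00728 + 18 × 1.0086649 = 34.2724482 amu
The mass defect is 34.2724482 − 33.9844 = 0.2880482 amu.
Binding energy = Δm·c² = 0.2880482 × 931.494 MeV/amu = 268.315 MeV
BE/A = 268.315 MeV / 34 = 7.892 MeV/nucleon

7.892 MeV/nucleon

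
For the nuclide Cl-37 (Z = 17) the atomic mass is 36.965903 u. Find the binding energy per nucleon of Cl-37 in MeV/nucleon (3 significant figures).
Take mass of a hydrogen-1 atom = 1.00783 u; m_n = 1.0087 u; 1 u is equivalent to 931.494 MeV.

Mass of separated nucleons = 17(1.00783) + 20(1.0087) = 17.13311 + 20.1740 = 37.30711 u
Mass defect Δm = 37.30711 − 36.965903 = 0.341207 u
Binding energy = Δm·c² = 0.341207 × 931.494 MeV/u = 317.832 MeV
Per nucleon: 317.832 / 37 = 8.590 MeV

8.59 MeV/nucleon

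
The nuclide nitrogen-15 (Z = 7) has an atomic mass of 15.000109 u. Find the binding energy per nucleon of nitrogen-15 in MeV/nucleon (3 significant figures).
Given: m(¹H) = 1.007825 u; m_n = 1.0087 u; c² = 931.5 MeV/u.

7.72 MeV/nucleon

Z = 7, so N = A − Z = 15 − 7 = 8.
Mass of separated nucleons = 7(1.007825) + 8(1.0087) = 7.054775 + 8.0696 = 15.124375 u
Mass defect Δm = 15.124375 − 15.000109 = 0.124266 u
E_B = 0.124266 × 931.5 = 115.754 MeV
Dividing by A = 15 gives 7.717 MeV per nucleon.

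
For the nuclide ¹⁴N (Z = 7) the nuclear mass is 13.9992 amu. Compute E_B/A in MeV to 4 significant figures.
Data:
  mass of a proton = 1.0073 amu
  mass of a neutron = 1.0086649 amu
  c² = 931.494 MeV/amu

7.489 MeV/nucleon

Total constituent mass: 7 × 1.0073 + 7 × 1.0086649 = 14.1117543 amu
Δm = 14.1117543 − 13.9992 = 0.1125543 amu
Converting to energy: 0.1125543 amu × 931.494 MeV/amu = 104.844 MeV
Per nucleon: 104.844 / 14 = 7.489 MeV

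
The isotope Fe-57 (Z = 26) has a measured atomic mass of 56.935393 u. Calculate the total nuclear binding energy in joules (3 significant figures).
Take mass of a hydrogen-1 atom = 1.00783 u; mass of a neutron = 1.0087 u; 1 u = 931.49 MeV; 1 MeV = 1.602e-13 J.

8.03e-11 J

The nucleus contains 26 protons and 57 − 26 = 31 neutrons.
Σm = 26·m(¹H) + 31·m_n = 26.20358 + 31.2697 = 57.47328 u
Δm = 57.47328 − 56.935393 = 0.537887 u
Binding energy = Δm·c² = 0.537887 × 931.49 MeV/u = 501.036 MeV
In joules: 501.036 MeV × 1.602e-13 J/MeV = 8.0266e-11 J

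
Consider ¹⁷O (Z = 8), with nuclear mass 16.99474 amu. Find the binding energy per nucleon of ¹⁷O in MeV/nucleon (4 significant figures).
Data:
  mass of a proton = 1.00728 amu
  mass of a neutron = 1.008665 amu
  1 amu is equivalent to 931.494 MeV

7.752 MeV/nucleon

With 8 protons and 9 neutrons (A = 17):
Total constituent mass: 8 × 1.00728 + 9 × 1.008665 = 17.136225 amu
Mass defect Δm = 17.136225 − 16.99474 = 0.141485 amu
E_B = 0.141485 × 931.494 = 131.792 MeV
Dividing by A = 17 gives 7.752 MeV per nucleon.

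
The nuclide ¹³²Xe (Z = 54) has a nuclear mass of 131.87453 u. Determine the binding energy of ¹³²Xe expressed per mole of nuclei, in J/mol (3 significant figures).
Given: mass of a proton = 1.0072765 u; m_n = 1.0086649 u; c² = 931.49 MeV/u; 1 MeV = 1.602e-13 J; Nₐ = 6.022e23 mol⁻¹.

1.07e+14 J/mol

The nucleus contains 54 protons and 132 − 54 = 78 neutrons.
Total constituent mass: 54 × 1.0072765 + 78 × 1.0086649 = 133.0687932 u
Mass defect Δm = 133.0687932 − 131.87453 = 1.1942632 u
E_B = 1.1942632 × 931.49 = 1112.44 MeV
Per nucleus in joules: 1112.44 MeV × 1.602e-13 J/MeV = 1.7821e-10 J
Per mole: 1.7821e-10 J × 6.022e23 mol⁻¹ = 1.0732e+14 J/mol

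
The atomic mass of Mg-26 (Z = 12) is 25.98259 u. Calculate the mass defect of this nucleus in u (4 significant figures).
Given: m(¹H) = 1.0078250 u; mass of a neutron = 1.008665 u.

The nucleus contains 12 protons and 26 − 12 = 14 neutrons.
Mass of separated nucleons = 12(1.0078250) + 14(1.008665) = 12.0939000 + 14.121310 = 26.2152100 u
Mass defect Δm = 26.2152100 − 25.98259 = 0.2326200 u

0.2326 u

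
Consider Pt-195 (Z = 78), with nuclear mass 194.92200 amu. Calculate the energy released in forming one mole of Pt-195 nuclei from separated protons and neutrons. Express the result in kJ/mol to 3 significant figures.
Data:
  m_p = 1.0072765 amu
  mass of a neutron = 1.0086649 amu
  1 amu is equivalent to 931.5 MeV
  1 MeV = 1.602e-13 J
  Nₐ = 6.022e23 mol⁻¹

Total constituent mass: 78 × 1.0072765 + 117 × 1.0086649 = 196.5813603 amu
Δm = 196.5813603 − 194.92200 = 1.6593603 amu
E_B = 1.6593603 × 931.5 = 1545.69 MeV
Per nucleus in joules: 1545.69 MeV × 1.602e-13 J/MeV = 2.4762e-10 J
Per mole: 2.4762e-10 J × 6.022e23 mol⁻¹ = 1.4912e+14 J/mol

1.49e+11 kJ/mol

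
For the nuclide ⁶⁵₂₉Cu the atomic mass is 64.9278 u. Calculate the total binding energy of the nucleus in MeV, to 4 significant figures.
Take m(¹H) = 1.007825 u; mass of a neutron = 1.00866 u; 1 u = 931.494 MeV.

569.0 MeV

Z = 29, so N = A − Z = 65 − 29 = 36.
Total constituent mass: 29 × 1.007825 + 36 × 1.00866 = 65.538685 u
The mass defect is 65.538685 − 64.9278 = 0.610885 u.
Converting to energy: 0.610885 u × 931.494 MeV/u = 569.036 MeV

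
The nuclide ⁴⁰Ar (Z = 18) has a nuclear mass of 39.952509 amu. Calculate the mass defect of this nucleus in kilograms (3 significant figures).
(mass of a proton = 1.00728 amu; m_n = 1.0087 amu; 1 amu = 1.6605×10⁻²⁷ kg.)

The nucleus contains 18 protons and 40 − 18 = 22 neutrons.
Σm = 18·m_p + 22·m_n = 18.13104 + 22.1914 = 40.32244 amu
Δm = 40.32244 − 39.952509 = 0.369931 amu
In SI units: 0.369931 amu × 1.6605×10⁻²⁷ kg/amu = 6.1427e-28 kg

6.14e-28 kg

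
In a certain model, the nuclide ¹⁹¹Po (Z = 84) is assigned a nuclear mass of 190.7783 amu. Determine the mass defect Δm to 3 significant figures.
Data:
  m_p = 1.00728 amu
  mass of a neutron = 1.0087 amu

Σm = 84·m_p + 107·m_n = 84.61152 + 107.9309 = 192.54242 amu
The mass defect is 192.54242 − 190.7783 = 1.76412 amu.

1.76 amu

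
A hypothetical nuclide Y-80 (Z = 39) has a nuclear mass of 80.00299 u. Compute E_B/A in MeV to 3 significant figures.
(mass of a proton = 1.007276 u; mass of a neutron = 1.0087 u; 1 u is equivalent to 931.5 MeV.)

Z = 39, so N = A − Z = 80 − 39 = 41.
Σm = 39·m_p + 41·m_n = 39.283764 + 41.3567 = 80.640464 u
The mass defect is 80.640464 − 80.00299 = 0.637474 u.
Converting to energy: 0.637474 u × 931.5 MeV/u = 593.807 MeV
Dividing by A = 80 gives 7.423 MeV per nucleon.

7.42 MeV/nucleon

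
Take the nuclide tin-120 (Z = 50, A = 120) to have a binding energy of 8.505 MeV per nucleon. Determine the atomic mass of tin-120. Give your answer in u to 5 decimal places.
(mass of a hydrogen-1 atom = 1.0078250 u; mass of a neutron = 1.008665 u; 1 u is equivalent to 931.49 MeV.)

119.90214 u

Total binding energy = 120 × 8.505 = 1020.600 MeV
Mass defect = 1020.600 MeV / (931.49 MeV/u) = 1.0956639 u
Constituent mass = 50(1.0078250) + 70(1.008665) = 120.9978000 u
Atomic mass = 120.9978000 − 1.0956639 = 119.9021361 u ≈ 119.90214 u (to 5 decimal places)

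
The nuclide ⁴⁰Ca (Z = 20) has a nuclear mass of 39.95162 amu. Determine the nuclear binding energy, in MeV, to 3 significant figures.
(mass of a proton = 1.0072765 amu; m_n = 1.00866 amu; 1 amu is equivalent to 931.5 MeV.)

Total constituent mass: 20 × 1.0072765 + 20 × 1.00866 = 40.3187300 amu
Mass defect Δm = 40.3187300 − 39.95162 = 0.3671100 amu
Binding energy = Δm·c² = 0.3671100 × 931.5 MeV/amu = 341.963 MeV

342 MeV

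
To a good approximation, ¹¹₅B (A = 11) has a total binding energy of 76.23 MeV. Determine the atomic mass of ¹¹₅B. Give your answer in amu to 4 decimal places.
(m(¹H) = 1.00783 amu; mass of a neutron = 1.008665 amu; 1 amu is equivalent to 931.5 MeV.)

Mass defect = 76.23 MeV / (931.5 MeV/amu) = 0.081836 amu
Constituent mass = 5(1.00783) + 6(1.008665) = 11.091140 amu
Atomic mass = 11.091140 − 0.081836 = 11.009304 amu ≈ 11.0093 amu (to 4 decimal places)

11.0093 amu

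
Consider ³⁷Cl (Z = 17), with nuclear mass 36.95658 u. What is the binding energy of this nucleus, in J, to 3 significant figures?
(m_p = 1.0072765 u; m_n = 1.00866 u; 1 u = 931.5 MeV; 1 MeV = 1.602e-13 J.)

5.08e-11 J

With 17 protons and 20 neutrons (A = 37):
Total constituent mass: 17 × 1.0072765 + 20 × 1.00866 = 37.2969005 u
Δm = 37.2969005 − 36.95658 = 0.3403205 u
Binding energy = Δm·c² = 0.3403205 × 931.5 MeV/u = 317.009 MeV
In joules: 317.009 MeV × 1.602e-13 J/MeV = 5.0785e-11 J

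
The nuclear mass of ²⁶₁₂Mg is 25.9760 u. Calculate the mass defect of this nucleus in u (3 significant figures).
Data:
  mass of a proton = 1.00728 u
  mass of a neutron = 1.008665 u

Mass of separated nucleons = 12(1.00728) + 14(1.008665) = 12.08736 + 14.121310 = 26.208670 u
Δm = 26.208670 − 25.9760 = 0.232670 u

0.233 u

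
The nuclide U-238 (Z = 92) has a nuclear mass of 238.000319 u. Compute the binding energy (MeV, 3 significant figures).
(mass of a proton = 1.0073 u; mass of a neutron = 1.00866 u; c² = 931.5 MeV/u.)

1800 MeV

Mass of separated nucleons = 92(1.0073) + 146(1.00866) = 92.6716 + 147.26436 = 239.93596 u
Mass defect Δm = 239.93596 − 238.000319 = 1.935641 u
Converting to energy: 1.935641 u × 931.5 MeV/u = 1803.05 MeV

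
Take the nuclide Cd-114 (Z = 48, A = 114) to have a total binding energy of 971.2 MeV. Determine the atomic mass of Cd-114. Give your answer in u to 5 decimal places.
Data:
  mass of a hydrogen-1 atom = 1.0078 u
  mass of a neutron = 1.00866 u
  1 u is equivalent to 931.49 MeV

Mass defect = 971.2 MeV / (931.49 MeV/u) = 1.0426306 u
Constituent mass = 48(1.0078) + 66(1.00866) = 114.94596 u
Atomic mass = 114.94596 − 1.0426306 = 113.9033294 u ≈ 113.90333 u (to 5 decimal places)

113.90333 u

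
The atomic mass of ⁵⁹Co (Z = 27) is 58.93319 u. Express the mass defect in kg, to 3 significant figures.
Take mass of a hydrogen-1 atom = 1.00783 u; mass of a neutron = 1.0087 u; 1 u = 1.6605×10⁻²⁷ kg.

Z = 27, so N = A − Z = 59 − 27 = 32.
Σm = 27·m(¹H) + 32·m_n = 27.21141 + 32.2784 = 59.48981 u
The mass defect is 59.48981 − 58.93319 = 0.55662 u.
In SI units: 0.55662 u × 1.6605×10⁻²⁷ kg/u = 9.2427e-28 kg

9.24e-28 kg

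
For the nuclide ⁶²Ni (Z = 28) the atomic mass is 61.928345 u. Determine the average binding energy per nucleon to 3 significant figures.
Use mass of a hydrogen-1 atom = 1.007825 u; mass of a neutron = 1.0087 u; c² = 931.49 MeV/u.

Z = 28, so N = A − Z = 62 − 28 = 34.
Mass of separated nucleons = 28(1.007825) + 34(1.0087) = 28.219100 + 34.2958 = 62.514900 u
The mass defect is 62.514900 − 61.928345 = 0.586555 u.
Binding energy = Δm·c² = 0.586555 × 931.49 MeV/u = 546.370 MeV
Dividing by A = 62 gives 8.812 MeV per nucleon.

8.81 MeV/nucleon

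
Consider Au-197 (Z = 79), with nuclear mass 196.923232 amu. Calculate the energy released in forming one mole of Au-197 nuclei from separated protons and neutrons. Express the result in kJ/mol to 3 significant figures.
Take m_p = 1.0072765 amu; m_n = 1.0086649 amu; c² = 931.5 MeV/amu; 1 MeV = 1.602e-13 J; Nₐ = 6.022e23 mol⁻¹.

The nucleus contains 79 protons and 197 − 79 = 118 neutrons.
Total constituent mass: 79 × 1.0072765 + 118 × 1.0086649 = 198.5973017 amu
The mass defect is 198.5973017 − 196.923232 = 1.6740697 amu.
Converting to energy: 1.6740697 amu × 931.5 MeV/amu = 1559.40 MeV
Per nucleus in joules: 1559.40 MeV × 1.602e-13 J/MeV = 2.4982e-10 J
Per mole: 2.4982e-10 J × 6.022e23 mol⁻¹ = 1.5044e+14 J/mol

1.50e+11 kJ/mol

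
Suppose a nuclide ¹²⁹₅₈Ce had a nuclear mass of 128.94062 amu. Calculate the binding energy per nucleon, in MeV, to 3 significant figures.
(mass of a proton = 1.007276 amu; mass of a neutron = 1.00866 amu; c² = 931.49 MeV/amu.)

7.92 MeV/nucleon

The nucleus contains 58 protons and 129 − 58 = 71 neutrons.
Total constituent mass: 58 × 1.007276 + 71 × 1.00866 = 130.036868 amu
The mass defect is 130.036868 − 128.94062 = 1.096248 amu.
Converting to energy: 1.096248 amu × 931.49 MeV/amu = 1021.14 MeV
BE/A = 1021.14 MeV / 129 = 7.916 MeV/nucleon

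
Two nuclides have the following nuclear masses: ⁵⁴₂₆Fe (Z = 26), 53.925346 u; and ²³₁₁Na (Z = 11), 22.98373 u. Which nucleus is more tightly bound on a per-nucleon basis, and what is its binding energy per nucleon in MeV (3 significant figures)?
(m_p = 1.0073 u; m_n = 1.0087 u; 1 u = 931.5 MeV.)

⁵⁴₂₆Fe: Σm = 26(1.0073) + 28(1.0087) = 54.4334 u; Δm = 0.508054 u; E_B = 473.25 MeV; E_B/A = 8.764 MeV
²³₁₁Na: Σm = 11(1.0073) + 12(1.0087) = 23.1847 u; Δm = 0.20097 u; E_B = 187.20 MeV; E_B/A = 8.139 MeV
⁵⁴₂₆Fe has the higher binding energy per nucleon, so it is the more tightly bound nucleus.

⁵⁴₂₆Fe; 8.76 MeV/nucleon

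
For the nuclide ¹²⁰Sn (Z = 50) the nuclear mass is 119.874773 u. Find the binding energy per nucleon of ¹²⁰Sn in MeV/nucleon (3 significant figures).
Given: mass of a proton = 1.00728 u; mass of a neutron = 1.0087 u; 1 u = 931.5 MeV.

8.52 MeV/nucleon

Total constituent mass: 50 × 1.00728 + 70 × 1.0087 = 120.97300 u
Δm = 120.97300 − 119.874773 = 1.098227 u
E_B = 1.098227 × 931.5 = 1022.9985 MeV
Per nucleon: 1022.9985 / 120 = 8.52499 MeV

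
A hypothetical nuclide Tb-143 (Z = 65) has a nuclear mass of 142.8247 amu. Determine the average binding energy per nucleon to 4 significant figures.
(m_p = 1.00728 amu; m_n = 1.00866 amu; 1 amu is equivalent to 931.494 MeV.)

8.624 MeV/nucleon

The nucleus contains 65 protons and 143 − 65 = 78 neutrons.
Total constituent mass: 65 × 1.00728 + 78 × 1.00866 = 144.14868 amu
Δm = 144.14868 − 142.8247 = 1.32398 amu
Binding energy = Δm·c² = 1.32398 × 931.494 MeV/amu = 1233.28 MeV
BE/A = 1233.28 MeV / 143 = 8.624 MeV/nucleon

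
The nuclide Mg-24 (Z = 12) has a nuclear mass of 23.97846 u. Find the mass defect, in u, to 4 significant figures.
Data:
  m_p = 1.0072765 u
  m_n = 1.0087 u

With 12 protons and 12 neutrons (A = 24):
Total constituent mass: 12 × 1.0072765 + 12 × 1.0087 = 24.1917180 u
Δm = 24.1917180 − 23.97846 = 0.2132580 u

0.2133 u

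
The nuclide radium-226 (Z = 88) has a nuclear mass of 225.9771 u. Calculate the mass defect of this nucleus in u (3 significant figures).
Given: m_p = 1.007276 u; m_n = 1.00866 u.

1.86 u

Z = 88, so N = A − Z = 226 − 88 = 138.
Total constituent mass: 88 × 1.007276 + 138 × 1.00866 = 227.835368 u
Mass defect Δm = 227.835368 − 225.9771 = 1.858268 u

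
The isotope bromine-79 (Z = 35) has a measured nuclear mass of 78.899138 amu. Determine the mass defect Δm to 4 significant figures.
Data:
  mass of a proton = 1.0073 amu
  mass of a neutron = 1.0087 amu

0.7392 amu

Σm = 35·m_p + 44·m_n = 35.2555 + 44.3828 = 79.6383 amu
Mass defect Δm = 79.6383 − 78.899138 = 0.739162 amu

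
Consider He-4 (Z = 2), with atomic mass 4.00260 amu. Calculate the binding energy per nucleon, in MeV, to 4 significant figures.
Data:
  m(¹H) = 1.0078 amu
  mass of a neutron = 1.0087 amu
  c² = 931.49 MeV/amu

7.079 MeV/nucleon

Mass of separated nucleons = 2(1.0078) + 2(1.0087) = 2.0156 + 2.0174 = 4.0330 amu
Δm = 4.0330 − 4.00260 = 0.03040 amu
Converting to energy: 0.03040 amu × 931.49 MeV/amu = 28.3173 MeV
Per nucleon: 28.3173 / 4 = 7.079 MeV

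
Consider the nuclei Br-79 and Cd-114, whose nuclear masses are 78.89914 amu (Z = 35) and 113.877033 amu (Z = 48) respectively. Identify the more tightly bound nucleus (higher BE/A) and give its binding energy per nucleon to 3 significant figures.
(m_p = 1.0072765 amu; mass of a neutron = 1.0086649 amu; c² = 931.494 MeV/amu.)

Br-79: Σm = 35(1.0072765) + 44(1.0086649) = 79.6359331 amu; Δm = 0.7367931 amu; E_B = 686.32 MeV; E_B/A = 8.688 MeV
Cd-114: Σm = 48(1.0072765) + 66(1.0086649) = 114.9211554 amu; Δm = 1.0441224 amu; E_B = 972.594 MeV; E_B/A = 8.532 MeV
Br-79 has the higher binding energy per nucleon, so it is the more tightly bound nucleus.

Br-79; 8.69 MeV/nucleon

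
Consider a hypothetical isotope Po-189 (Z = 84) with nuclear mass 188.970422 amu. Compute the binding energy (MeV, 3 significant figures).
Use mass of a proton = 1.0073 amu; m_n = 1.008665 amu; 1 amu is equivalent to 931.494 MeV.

1450 MeV

Total constituent mass: 84 × 1.0073 + 105 × 1.008665 = 190.523025 amu
Δm = 190.523025 − 188.970422 = 1.552603 amu
Binding energy = Δm·c² = 1.552603 × 931.494 MeV/amu = 1446.24 MeV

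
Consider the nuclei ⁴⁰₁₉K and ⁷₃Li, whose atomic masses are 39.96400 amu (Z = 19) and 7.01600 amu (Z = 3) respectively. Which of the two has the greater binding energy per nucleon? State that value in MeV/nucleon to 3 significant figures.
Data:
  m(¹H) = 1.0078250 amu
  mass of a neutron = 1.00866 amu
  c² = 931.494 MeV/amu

⁴⁰₁₉K; 8.54 MeV/nucleon

⁴⁰₁₉K: Σm = 19(1.0078250) + 21(1.00866) = 40.3305350 amu; Δm = 0.3665350 amu; E_B = 341.43 MeV; E_B/A = 8.536 MeV
⁷₃Li: Σm = 3(1.0078250) + 4(1.00866) = 7.0581150 amu; Δm = 0.0421150 amu; E_B = 39.230 MeV; E_B/A = 5.604 MeV
⁴⁰₁₉K has the higher binding energy per nucleon, so it is the more tightly bound nucleus.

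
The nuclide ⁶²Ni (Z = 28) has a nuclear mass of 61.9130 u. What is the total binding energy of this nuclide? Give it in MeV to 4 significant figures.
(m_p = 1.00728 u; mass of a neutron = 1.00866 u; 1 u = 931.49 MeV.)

Σm = 28·m_p + 34·m_n = 28.20384 + 34.29444 = 62.49828 u
The mass defect is 62.49828 − 61.9130 = 0.58528 u.
Converting to energy: 0.58528 u × 931.49 MeV/u = 545.182 MeV

545.2 MeV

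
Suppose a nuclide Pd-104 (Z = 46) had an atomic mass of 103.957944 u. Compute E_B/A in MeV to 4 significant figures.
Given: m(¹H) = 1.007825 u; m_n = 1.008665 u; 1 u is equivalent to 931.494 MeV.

The nucleus contains 46 protons and 104 − 46 = 58 neutrons.
Total constituent mass: 46 × 1.007825 + 58 × 1.008665 = 104.862520 u
The mass defect is 104.862520 − 103.957944 = 0.904576 u.
Converting to energy: 0.904576 u × 931.494 MeV/u = 842.607 MeV
BE/A = 842.607 MeV / 104 = 8.102 MeV/nucleon

8.102 MeV/nucleon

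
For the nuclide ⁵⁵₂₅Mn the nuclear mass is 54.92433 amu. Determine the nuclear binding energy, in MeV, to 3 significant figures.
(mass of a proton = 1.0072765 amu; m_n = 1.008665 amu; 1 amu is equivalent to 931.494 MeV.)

482 MeV

Z = 25, so N = A − Z = 55 − 25 = 30.
Σm = 25·m_p + 30·m_n = 25.1819125 + 30.259950 = 55.4418625 amu
Mass defect Δm = 55.4418625 − 54.92433 = 0.5175325 amu
Converting to energy: 0.5175325 amu × 931.494 MeV/amu = 482.078 MeV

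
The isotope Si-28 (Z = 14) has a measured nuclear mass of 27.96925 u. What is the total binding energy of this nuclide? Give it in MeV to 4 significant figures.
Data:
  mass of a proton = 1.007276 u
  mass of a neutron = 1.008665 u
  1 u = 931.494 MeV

With 14 protons and 14 neutrons (A = 28):
Σm = 14·m_p + 14·m_n = 14.101864 + 14.121310 = 28.223174 u
Δm = 28.223174 − 27.96925 = 0.253924 u
Converting to energy: 0.253924 u × 931.494 MeV/u = 236.529 MeV

236.5 MeV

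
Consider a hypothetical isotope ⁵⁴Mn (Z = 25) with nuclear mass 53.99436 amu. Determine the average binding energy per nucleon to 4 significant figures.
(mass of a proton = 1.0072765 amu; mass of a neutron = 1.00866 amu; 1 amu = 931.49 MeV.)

7.567 MeV/nucleon

Mass of separated nucleons = 25(1.0072765) + 29(1.00866) = 25.1819125 + 29.25114 = 54.4330525 amu
Mass defect Δm = 54.4330525 − 53.99436 = 0.4386925 amu
E_B = 0.4386925 × 931.49 = 408.638 MeV
BE/A = 408.638 MeV / 54 = 7.567 MeV/nucleon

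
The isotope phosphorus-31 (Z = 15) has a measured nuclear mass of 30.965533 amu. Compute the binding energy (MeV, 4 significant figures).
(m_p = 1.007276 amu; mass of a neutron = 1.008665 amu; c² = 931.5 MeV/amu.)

262.9 MeV

Σm = 15·m_p + 16·m_n = 15.109140 + 16.138640 = 31.247780 amu
The mass defect is 31.247780 − 30.965533 = 0.282247 amu.
E_B = 0.282247 × 931.5 = 262.913 MeV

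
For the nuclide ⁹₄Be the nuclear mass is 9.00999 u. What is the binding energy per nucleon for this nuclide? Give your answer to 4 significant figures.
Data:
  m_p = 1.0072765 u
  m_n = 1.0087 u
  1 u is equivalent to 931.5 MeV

Total constituent mass: 4 × 1.0072765 + 5 × 1.0087 = 9.0726060 u
The mass defect is 9.0726060 − 9.00999 = 0.0626160 u.
Binding energy = Δm·c² = 0.0626160 × 931.5 MeV/u = 58.3268 MeV
BE/A = 58.3268 MeV / 9 = 6.481 MeV/nucleon

6.481 MeV/nucleon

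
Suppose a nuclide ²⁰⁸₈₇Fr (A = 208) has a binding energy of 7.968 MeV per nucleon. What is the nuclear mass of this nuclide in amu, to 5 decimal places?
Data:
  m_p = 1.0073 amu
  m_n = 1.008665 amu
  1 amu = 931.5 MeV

207.90434 amu

Total binding energy = 208 × 7.968 = 1657.344 MeV
Mass defect = 1657.344 MeV / (931.5 MeV/amu) = 1.7792206 amu
Constituent mass = 87(1.0073) + 121(1.008665) = 209.683565 amu
Nuclear mass = 209.683565 − 1.7792206 = 207.9043444 amu ≈ 207.90434 amu (to 5 decimal places)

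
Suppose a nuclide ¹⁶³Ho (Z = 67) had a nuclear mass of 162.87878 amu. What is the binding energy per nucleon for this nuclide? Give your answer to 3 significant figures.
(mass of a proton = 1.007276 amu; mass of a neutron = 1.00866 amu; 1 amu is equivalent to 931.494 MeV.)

8.23 MeV/nucleon

Σm = 67·m_p + 96·m_n = 67.487492 + 96.83136 = 164.318852 amu
Mass defect Δm = 164.318852 − 162.87878 = 1.440072 amu
E_B = 1.440072 × 931.494 = 1341.42 MeV
BE/A = 1341.42 MeV / 163 = 8.230 MeV/nucleon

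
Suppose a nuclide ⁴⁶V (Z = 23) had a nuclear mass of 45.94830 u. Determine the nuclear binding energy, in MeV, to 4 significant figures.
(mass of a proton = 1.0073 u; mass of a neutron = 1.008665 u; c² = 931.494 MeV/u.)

The nucleus contains 23 protons and 46 − 23 = 23 neutrons.
Total constituent mass: 23 × 1.0073 + 23 × 1.008665 = 46.367195 u
Δm = 46.367195 − 45.94830 = 0.418895 u
E_B = 0.418895 × 931.494 = 390.198 MeV

390.2 MeV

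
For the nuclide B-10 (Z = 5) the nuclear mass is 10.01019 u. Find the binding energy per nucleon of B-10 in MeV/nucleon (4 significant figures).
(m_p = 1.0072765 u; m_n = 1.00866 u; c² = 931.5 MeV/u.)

Z = 5, so N = A − Z = 10 − 5 = 5.
Σm = 5·m_p + 5·m_n = 5.0363825 + 5.04330 = 10.0796825 u
Δm = 10.0796825 − 10.01019 = 0.0694925 u
E_B = 0.0694925 × 931.5 = 64.7323 MeV
Dividing by A = 10 gives 6.473 MeV per nucleon.

6.473 MeV/nucleon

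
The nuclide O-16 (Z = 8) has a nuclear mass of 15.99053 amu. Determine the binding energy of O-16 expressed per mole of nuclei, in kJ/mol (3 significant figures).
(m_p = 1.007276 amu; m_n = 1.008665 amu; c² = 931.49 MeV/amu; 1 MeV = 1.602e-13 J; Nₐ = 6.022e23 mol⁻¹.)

Z = 8, so N = A − Z = 16 − 8 = 8.
Mass of separated nucleons = 8(1.007276) + 8(1.008665) = 8.058208 + 8.069320 = 16.127528 amu
Mass defect Δm = 16.127528 − 15.99053 = 0.136998 amu
E_B = 0.136998 × 931.49 = 127.612 MeV
Per nucleus in joules: 127.612 MeV × 1.602e-13 J/MeV = 2.0443e-11 J
Per mole: 2.0443e-11 J × 6.022e23 mol⁻¹ = 1.2311e+13 J/mol

1.23e+10 kJ/mol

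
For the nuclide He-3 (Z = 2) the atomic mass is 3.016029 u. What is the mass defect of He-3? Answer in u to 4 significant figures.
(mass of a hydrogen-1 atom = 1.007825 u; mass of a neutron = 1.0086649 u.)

Z = 2, so N = A − Z = 3 − 2 = 1.
Total constituent mass: 2 × 1.007825 + 1 × 1.0086649 = 3.0243149 u
Δm = 3.0243149 − 3.016029 = 0.0082859 u

0.008286 u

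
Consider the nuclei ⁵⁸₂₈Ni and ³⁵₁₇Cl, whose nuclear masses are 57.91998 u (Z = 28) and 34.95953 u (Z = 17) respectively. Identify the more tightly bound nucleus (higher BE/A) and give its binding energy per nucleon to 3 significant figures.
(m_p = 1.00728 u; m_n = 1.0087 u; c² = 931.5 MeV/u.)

⁵⁸₂₈Ni; 8.75 MeV/nucleon

⁵⁸₂₈Ni: Σm = 28(1.00728) + 30(1.0087) = 58.46484 u; Δm = 0.54486 u; E_B = 507.54 MeV; E_B/A = 8.751 MeV
³⁵₁₇Cl: Σm = 17(1.00728) + 18(1.0087) = 35.28036 u; Δm = 0.32083 u; E_B = 298.85 MeV; E_B/A = 8.539 MeV
⁵⁸₂₈Ni has the higher binding energy per nucleon, so it is the more tightly bound nucleus.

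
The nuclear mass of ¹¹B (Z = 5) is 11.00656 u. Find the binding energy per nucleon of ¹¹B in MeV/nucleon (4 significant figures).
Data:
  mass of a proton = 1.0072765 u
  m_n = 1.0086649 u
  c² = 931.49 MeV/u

Mass of separated nucleons = 5(1.0072765) + 6(1.0086649) = 5.0363825 + 6.0519894 = 11.0883719 u
Δm = 11.0883719 − 11.00656 = 0.0818119 u
Binding energy = Δm·c² = 0.0818119 × 931.49 MeV/u = 76.2070 MeV
BE/A = 76.2070 MeV / 11 = 6.928 MeV/nucleon

6.928 MeV/nucleon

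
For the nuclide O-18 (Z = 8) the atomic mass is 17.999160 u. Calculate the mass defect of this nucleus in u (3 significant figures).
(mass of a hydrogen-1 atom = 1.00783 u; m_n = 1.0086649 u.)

Z = 8, so N = A − Z = 18 − 8 = 10.
Σm = 8·m(¹H) + 10·m_n = 8.06264 + 10.0866490 = 18.1492890 u
Δm = 18.1492890 − 17.999160 = 0.1501290 u

0.150 u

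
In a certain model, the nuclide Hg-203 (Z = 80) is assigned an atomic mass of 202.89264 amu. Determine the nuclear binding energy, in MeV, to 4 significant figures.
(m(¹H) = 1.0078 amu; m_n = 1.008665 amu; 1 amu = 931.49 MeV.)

1674 MeV

Σm = 80·m(¹H) + 123·m_n = 80.6240 + 124.065795 = 204.689795 amu
Mass defect Δm = 204.689795 − 202.89264 = 1.797155 amu
E_B = 1.797155 × 931.49 = 1674.03 MeV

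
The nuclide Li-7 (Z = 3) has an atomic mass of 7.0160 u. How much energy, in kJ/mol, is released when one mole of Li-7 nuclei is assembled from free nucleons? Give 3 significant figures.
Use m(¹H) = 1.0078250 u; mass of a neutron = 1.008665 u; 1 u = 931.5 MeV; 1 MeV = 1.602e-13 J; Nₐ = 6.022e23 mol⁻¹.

3.79e+09 kJ/mol

The nucleus contains 3 protons and 7 − 3 = 4 neutrons.
Total constituent mass: 3 × 1.0078250 + 4 × 1.008665 = 7.0581350 u
Δm = 7.0581350 − 7.0160 = 0.0421350 u
Converting to energy: 0.0421350 u × 931.5 MeV/u = 39.2488 MeV
Per nucleus in joules: 39.2488 MeV × 1.602e-13 J/MeV = 6.2877e-12 J
Per mole: 6.2877e-12 J × 6.022e23 mol⁻¹ = 3.7865e+12 J/mol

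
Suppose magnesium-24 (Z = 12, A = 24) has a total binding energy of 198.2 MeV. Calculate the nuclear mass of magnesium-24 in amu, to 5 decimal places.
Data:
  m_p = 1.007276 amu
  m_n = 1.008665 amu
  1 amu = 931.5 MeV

Mass defect = 198.2 MeV / (931.5 MeV/amu) = 0.2127751 amu
Constituent mass = 12(1.007276) + 12(1.008665) = 24.191292 amu
Nuclear mass = 24.191292 − 0.2127751 = 23.9785169 amu ≈ 23.97852 amu (to 5 decimal places)

23.97852 amu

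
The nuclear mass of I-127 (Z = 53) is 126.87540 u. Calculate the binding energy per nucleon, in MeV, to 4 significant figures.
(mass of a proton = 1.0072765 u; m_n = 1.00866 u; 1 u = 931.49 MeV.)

8.443 MeV/nucleon

Z = 53, so N = A − Z = 127 − 53 = 74.
Total constituent mass: 53 × 1.0072765 + 74 × 1.00866 = 128.0264945 u
Δm = 128.0264945 − 126.87540 = 1.1510945 u
Converting to energy: 1.1510945 u × 931.49 MeV/u = 1072.23 MeV
BE/A = 1072.23 MeV / 127 = 8.443 MeV/nucleon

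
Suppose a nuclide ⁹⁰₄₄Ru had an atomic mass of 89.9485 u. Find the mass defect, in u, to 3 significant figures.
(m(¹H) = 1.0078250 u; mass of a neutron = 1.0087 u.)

Z = 44, so N = A − Z = 90 − 44 = 46.
Σm = 44·m(¹H) + 46·m_n = 44.3443000 + 46.4002 = 90.7445000 u
Mass defect Δm = 90.7445000 − 89.9485 = 0.7960000 u

0.796 u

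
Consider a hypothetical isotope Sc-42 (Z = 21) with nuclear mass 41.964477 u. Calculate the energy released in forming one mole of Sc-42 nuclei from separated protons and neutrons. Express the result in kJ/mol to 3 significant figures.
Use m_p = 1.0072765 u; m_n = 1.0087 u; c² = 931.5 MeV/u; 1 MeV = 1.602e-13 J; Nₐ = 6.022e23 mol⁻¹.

Z = 21, so N = A − Z = 42 − 21 = 21.
Σm = 21·m_p + 21·m_n = 21.1528065 + 21.1827 = 42.3355065 u
Δm = 42.3355065 − 41.964477 = 0.3710295 u
E_B = 0.3710295 × 931.5 = 345.614 MeV
Per nucleus in joules: 345.614 MeV × 1.602e-13 J/MeV = 5.5367e-11 J
Per mole: 5.5367e-11 J × 6.022e23 mol⁻¹ = 3.3342e+13 J/mol

3.33e+10 kJ/mol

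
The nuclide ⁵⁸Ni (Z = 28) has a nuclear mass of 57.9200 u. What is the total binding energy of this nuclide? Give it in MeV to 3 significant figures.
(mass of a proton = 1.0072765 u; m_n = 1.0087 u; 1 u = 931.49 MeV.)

Z = 28, so N = A − Z = 58 − 28 = 30.
Total constituent mass: 28 × 1.0072765 + 30 × 1.0087 = 58.4647420 u
Mass defect Δm = 58.4647420 − 57.9200 = 0.5447420 u
Converting to energy: 0.5447420 u × 931.49 MeV/u = 507.422 MeV

507 MeV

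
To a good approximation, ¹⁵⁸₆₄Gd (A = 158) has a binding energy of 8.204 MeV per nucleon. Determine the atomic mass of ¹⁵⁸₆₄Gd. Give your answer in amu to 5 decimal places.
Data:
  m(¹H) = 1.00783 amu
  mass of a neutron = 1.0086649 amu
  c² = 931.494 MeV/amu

157.92406 amu

Total binding energy = 158 × 8.204 = 1296.232 MeV
Mass defect = 1296.232 MeV / (931.494 MeV/amu) = 1.3915624 amu
Constituent mass = 64(1.00783) + 94(1.0086649) = 159.3156206 amu
Atomic mass = 159.3156206 − 1.3915624 = 157.9240582 amu ≈ 157.92406 amu (to 5 decimal places)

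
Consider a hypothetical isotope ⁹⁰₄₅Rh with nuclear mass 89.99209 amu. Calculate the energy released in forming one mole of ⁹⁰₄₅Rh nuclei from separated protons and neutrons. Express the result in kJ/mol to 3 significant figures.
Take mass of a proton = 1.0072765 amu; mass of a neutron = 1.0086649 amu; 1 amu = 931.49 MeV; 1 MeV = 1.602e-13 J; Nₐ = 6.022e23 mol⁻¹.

6.52e+10 kJ/mol

Mass of separated nucleons = 45(1.0072765) + 45(1.0086649) = 45.3274425 + 45.3899205 = 90.7173630 amu
Mass defect Δm = 90.7173630 − 89.99209 = 0.7252730 amu
Converting to energy: 0.7252730 amu × 931.49 MeV/amu = 675.585 MeV
Per nucleus in joules: 675.585 MeV × 1.602e-13 J/MeV = 1.0823e-10 J
Per mole: 1.0823e-10 J × 6.022e23 mol⁻¹ = 6.5176e+13 J/mol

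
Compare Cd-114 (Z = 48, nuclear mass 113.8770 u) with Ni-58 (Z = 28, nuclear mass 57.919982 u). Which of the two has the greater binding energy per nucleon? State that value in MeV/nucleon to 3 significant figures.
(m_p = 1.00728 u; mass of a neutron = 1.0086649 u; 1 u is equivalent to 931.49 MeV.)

Ni-58; 8.73 MeV/nucleon

Cd-114: Σm = 48(1.00728) + 66(1.0086649) = 114.9213234 u; Δm = 1.0443234 u; E_B = 972.78 MeV; E_B/A = 8.533 MeV
Ni-58: Σm = 28(1.00728) + 30(1.0086649) = 58.4637870 u; Δm = 0.5438050 u; E_B = 506.55 MeV; E_B/A = 8.734 MeV
Ni-58 has the higher binding energy per nucleon, so it is the more tightly bound nucleus.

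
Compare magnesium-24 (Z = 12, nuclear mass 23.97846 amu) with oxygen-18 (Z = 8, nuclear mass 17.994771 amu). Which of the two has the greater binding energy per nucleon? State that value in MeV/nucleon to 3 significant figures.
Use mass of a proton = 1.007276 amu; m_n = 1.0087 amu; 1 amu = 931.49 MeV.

magnesium-24: Σm = 12(1.007276) + 12(1.0087) = 24.191712 amu; Δm = 0.213252 amu; E_B = 198.64 MeV; E_B/A = 8.277 MeV
oxygen-18: Σm = 8(1.007276) + 10(1.0087) = 18.145208 amu; Δm = 0.150437 amu; E_B = 140.13 MeV; E_B/A = 7.785 MeV
magnesium-24 has the higher binding energy per nucleon, so it is the more tightly bound nucleus.

magnesium-24; 8.28 MeV/nucleon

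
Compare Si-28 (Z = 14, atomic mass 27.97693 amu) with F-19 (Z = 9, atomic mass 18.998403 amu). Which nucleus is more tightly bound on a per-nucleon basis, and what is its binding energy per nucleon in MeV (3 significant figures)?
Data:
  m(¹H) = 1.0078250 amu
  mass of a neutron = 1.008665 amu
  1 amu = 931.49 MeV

Si-28; 8.45 MeV/nucleon

Si-28: Σm = 14(1.0078250) + 14(1.008665) = 28.2308600 amu; Δm = 0.2539300 amu; E_B = 236.53 MeV; E_B/A = 8.448 MeV
F-19: Σm = 9(1.0078250) + 10(1.008665) = 19.1570750 amu; Δm = 0.1586720 amu; E_B = 147.80 MeV; E_B/A = 7.779 MeV
Si-28 has the higher binding energy per nucleon, so it is the more tightly bound nucleus.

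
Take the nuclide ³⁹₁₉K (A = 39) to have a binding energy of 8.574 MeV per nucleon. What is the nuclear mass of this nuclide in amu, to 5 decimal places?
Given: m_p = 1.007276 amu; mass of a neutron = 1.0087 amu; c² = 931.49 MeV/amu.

38.95326 amu

Total binding energy = 39 × 8.574 = 334.386 MeV
Mass defect = 334.386 MeV / (931.49 MeV/amu) = 0.3589797 amu
Constituent mass = 19(1.007276) + 20(1.0087) = 39.312244 amu
Nuclear mass = 39.312244 − 0.3589797 = 38.9532643 amu ≈ 38.95326 amu (to 5 decimal places)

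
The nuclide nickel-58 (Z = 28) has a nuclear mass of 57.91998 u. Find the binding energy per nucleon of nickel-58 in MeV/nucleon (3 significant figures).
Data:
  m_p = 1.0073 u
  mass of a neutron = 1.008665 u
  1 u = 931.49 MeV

With 28 protons and 30 neutrons (A = 58):
Σm = 28·m_p + 30·m_n = 28.2044 + 30.259950 = 58.464350 u
Mass defect Δm = 58.464350 − 57.91998 = 0.544370 u
Binding energy = Δm·c² = 0.544370 × 931.49 MeV/u = 507.075 MeV
BE/A = 507.075 MeV / 58 = 8.743 MeV/nucleon

8.74 MeV/nucleon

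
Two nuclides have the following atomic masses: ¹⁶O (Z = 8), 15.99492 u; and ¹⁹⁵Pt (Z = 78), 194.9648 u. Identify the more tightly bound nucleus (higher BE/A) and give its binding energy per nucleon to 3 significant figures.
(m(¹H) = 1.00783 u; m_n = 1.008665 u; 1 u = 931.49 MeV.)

¹⁶O; 7.98 MeV/nucleon

¹⁶O: Σm = 8(1.00783) + 8(1.008665) = 16.131960 u; Δm = 0.137040 u; E_B = 127.65 MeV; E_B/A = 7.978 MeV
¹⁹⁵Pt: Σm = 78(1.00783) + 117(1.008665) = 196.624545 u; Δm = 1.659745 u; E_B = 1546.0 MeV; E_B/A = 7.928 MeV
¹⁶O has the higher binding energy per nucleon, so it is the more tightly bound nucleus.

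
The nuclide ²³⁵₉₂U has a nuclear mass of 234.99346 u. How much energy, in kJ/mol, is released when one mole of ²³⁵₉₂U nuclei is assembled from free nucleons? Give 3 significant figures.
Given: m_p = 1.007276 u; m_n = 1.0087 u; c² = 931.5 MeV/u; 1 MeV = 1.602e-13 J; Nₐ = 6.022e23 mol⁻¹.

1.73e+11 kJ/mol

The nucleus contains 92 protons and 235 − 92 = 143 neutrons.
Σm = 92·m_p + 143·m_n = 92.669392 + 144.2441 = 236.913492 u
Mass defect Δm = 236.913492 − 234.99346 = 1.920032 u
E_B = 1.920032 × 931.5 = 1788.51 MeV
Per nucleus in joules: 1788.51 MeV × 1.602e-13 J/MeV = 2.8652e-10 J
Per mole: 2.8652e-10 J × 6.022e23 mol⁻¹ = 1.7254e+14 J/mol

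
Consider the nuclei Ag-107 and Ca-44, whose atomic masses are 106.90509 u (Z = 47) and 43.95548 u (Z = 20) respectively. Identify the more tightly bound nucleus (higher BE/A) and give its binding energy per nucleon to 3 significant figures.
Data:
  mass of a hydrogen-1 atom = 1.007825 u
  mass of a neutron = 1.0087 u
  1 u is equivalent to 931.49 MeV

Ag-107: Σm = 47(1.007825) + 60(1.0087) = 107.889775 u; Δm = 0.984685 u; E_B = 917.22 MeV; E_B/A = 8.572 MeV
Ca-44: Σm = 20(1.007825) + 24(1.0087) = 44.365300 u; Δm = 0.409820 u; E_B = 381.74 MeV; E_B/A = 8.676 MeV
Ca-44 has the higher binding energy per nucleon, so it is the more tightly bound nucleus.

Ca-44; 8.68 MeV/nucleon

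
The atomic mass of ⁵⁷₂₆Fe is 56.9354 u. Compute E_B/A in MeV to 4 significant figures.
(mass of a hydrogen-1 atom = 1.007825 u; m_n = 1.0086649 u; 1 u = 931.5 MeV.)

8.770 MeV/nucleon

Mass of separated nucleons = 26(1.007825) + 31(1.0086649) = 26.203450 + 31.2686119 = 57.4720619 u
Mass defect Δm = 57.4720619 − 56.9354 = 0.5366619 u
Binding energy = Δm·c² = 0.5366619 × 931.5 MeV/u = 499.901 MeV
Per nucleon: 499.901 / 57 = 8.770 MeV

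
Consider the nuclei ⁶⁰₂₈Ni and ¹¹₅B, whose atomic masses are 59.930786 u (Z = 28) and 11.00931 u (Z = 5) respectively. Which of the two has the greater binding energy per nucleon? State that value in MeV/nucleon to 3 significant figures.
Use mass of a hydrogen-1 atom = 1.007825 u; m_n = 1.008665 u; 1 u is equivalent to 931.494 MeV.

⁶⁰₂₈Ni: Σm = 28(1.007825) + 32(1.008665) = 60.496380 u; Δm = 0.565594 u; E_B = 526.85 MeV; E_B/A = 8.781 MeV
¹¹₅B: Σm = 5(1.007825) + 6(1.008665) = 11.091115 u; Δm = 0.081805 u; E_B = 76.201 MeV; E_B/A = 6.927 MeV
⁶⁰₂₈Ni has the higher binding energy per nucleon, so it is the more tightly bound nucleus.

⁶⁰₂₈Ni; 8.78 MeV/nucleon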